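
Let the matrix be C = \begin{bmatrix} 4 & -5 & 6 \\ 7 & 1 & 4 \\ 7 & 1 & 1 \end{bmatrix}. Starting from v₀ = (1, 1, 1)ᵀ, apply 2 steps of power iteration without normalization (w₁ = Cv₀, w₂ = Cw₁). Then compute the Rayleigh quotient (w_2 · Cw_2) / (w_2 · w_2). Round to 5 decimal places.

4.55582

w1 = Cv₀ = (5, 12, 9)
w2 = Cw1 = (14, 83, 56)
Cw2 = (-23, 405, 237)
w2·Cw2 = 14·(-23) + 83·405 + 56·237 = 46565; w2·w2 = 14·14 + 83·83 + 56·56 = 10221
λ ≈ 46565/10221 = 4.55582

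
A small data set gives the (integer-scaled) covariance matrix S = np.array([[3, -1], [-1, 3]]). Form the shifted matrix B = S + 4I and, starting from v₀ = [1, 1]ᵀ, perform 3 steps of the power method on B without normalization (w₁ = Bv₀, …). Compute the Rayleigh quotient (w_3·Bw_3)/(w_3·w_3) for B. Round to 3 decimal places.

B = S + 4I has rows (7, -1); (-1, 7)
w1 = Bv₀ = (7·1 + (-1)·1; (-1)·1 + 7·1) = (6, 6)
w2 = Bw1 = (7·6 + (-1)·6; (-1)·6 + 7·6) = (36, 36)
w3 = Bw2 = (216, 216)
Bw3 = (1296, 1296)
w3·Bw3 = 559872; w3·w3 = 93312; μ ≈ 559872/93312 = 6.000

6.000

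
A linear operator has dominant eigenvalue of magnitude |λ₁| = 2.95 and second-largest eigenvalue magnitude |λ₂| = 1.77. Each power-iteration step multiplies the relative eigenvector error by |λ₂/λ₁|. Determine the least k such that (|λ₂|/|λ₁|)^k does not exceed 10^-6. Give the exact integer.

28

|λ₂/λ₁| = 1.77/2.95 = 0.60000
Need k ≥ ln(10^-6) / ln(0.60000) = -13.8155 / -0.5108 ≈ 27.045
Smallest integer k satisfying the bound: 28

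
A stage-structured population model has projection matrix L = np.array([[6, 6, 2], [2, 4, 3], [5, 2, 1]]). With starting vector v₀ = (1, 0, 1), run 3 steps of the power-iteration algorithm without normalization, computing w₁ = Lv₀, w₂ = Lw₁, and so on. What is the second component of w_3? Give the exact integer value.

564

w1 = Lv₀ = (8, 5, 6)
w2 = Lw1 = (90, 54, 56)
w3 = Lw2 = (976, 564, 614)
The requested component of w3 is 564.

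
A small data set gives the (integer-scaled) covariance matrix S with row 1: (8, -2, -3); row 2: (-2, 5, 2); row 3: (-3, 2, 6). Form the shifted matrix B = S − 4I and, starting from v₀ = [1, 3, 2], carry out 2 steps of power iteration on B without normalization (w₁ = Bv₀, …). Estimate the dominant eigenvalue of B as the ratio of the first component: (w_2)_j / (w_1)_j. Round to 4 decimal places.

B = S − 4I has rows (4, -2, -3); (-2, 1, 2); (-3, 2, 2)
w1 = Bv₀ = (4·1 + (-2)·3 + (-3)·2; (-2)·1 + 1·3 + 2·2; (-3)·1 + 2·3 + 2·2) = (-8, 5, 7)
w2 = Bw1 = (4·(-8) + (-2)·5 + (-3)·7; (-2)·(-8) + 1·5 + 2·7; (-3)·(-8) + 2·5 + 2·7) = (-63, 35, 48)
Ratio: -63/-8 = 7.8750

7.8750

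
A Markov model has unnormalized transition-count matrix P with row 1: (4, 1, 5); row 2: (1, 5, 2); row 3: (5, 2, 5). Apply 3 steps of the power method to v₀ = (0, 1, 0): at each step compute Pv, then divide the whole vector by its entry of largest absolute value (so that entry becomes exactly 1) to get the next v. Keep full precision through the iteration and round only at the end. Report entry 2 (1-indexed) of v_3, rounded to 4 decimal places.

0.7821

Pv0 = (1.00000, 5.00000, 2.00000); divide by 5.00000 → v1 = (0.20000, 1.00000, 0.40000)
Pv1 = (3.80000, 6.00000, 5.00000); divide by 6.00000 → v2 = (0.63333, 1.00000, 0.83333)
Pv2 = (7.70000, 7.30000, 9.33333); divide by 9.33333 → v3 = (0.82500, 0.78214, 1.00000)
Requested entry of v3: 219/280 = 0.7821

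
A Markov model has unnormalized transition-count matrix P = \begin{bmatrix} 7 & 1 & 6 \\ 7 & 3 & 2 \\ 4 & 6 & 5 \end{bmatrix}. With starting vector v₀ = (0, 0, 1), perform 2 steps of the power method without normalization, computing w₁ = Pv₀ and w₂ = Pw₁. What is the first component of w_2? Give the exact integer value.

w1 = Pv₀ = (7·0 + 1·0 + 6·1; 7·0 + 3·0 + 2·1; 4·0 + 6·0 + 5·1) = (6, 2, 5)
w2 = Pw1 = (7·6 + 1·2 + 6·5; 7·6 + 3·2 + 2·5; 4·6 + 6·2 + 5·5) = (74, 58, 61)
The requested component of w2 is 74.

74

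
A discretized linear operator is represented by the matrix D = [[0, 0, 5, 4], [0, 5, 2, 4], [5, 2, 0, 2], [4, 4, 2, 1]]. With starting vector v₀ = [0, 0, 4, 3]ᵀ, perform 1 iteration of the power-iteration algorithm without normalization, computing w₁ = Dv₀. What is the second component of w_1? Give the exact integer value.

w1 = Dv₀ = (32, 20, 6, 11)
The requested component of w1 is 20.

20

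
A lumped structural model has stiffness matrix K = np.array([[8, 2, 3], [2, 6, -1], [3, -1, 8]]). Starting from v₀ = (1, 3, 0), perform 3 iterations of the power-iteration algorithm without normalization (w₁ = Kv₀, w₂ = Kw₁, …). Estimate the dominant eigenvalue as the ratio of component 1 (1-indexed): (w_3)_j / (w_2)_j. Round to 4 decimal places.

10.3816

w1 = Kv₀ = (8·1 + 2·3 + 3·0; 2·1 + 6·3 + (-1)·0; 3·1 + (-1)·3 + 8·0) = (14, 20, 0)
w2 = Kw1 = (8·14 + 2·20 + 3·0; 2·14 + 6·20 + (-1)·0; 3·14 + (-1)·20 + 8·0) = (152, 148, 22)
w3 = Kw2 = (1578, 1170, 484)
Ratio at component: 1578 / 152 = 10.3816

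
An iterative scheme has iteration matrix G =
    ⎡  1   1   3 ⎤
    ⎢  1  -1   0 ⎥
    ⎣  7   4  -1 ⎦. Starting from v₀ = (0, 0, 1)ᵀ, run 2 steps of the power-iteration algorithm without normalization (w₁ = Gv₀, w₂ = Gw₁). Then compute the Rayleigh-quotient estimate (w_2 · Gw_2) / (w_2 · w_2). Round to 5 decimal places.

w1 = Gv₀ = (1·0 + 1·0 + 3·1; 1·0 + (-1)·0 + 0·1; 7·0 + 4·0 + (-1)·1) = (3, 0, -1)
w2 = Gw1 = (1·3 + 1·0 + 3·(-1); 1·3 + (-1)·0 + 0·(-1); 7·3 + 4·0 + (-1)·(-1)) = (0, 3, 22)
Gw2 = (69, -3, -10)
w2·Gw2 = 0·69 + 3·(-3) + 22·(-10) = -229; w2·w2 = 0·0 + 3·3 + 22·22 = 493
λ ≈ -229/493 = -0.46450

λ ≈ -0.46450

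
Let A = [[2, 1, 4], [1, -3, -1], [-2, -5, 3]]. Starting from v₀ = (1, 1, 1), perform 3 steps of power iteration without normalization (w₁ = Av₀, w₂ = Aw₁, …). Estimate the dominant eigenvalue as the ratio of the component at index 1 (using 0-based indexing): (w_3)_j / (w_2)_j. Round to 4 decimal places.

w1 = Av₀ = (2·1 + 1·1 + 4·1; 1·1 + (-3)·1 + (-1)·1; (-2)·1 + (-5)·1 + 3·1) = (7, -3, -4)
w2 = Aw1 = (2·7 + 1·(-3) + 4·(-4); 1·7 + (-3)·(-3) + (-1)·(-4); (-2)·7 + (-5)·(-3) + 3·(-4)) = (-5, 20, -11)
w3 = Aw2 = (-34, -54, -123)
Ratio at component: -54 / 20 = -2.7000

λ ≈ -2.7000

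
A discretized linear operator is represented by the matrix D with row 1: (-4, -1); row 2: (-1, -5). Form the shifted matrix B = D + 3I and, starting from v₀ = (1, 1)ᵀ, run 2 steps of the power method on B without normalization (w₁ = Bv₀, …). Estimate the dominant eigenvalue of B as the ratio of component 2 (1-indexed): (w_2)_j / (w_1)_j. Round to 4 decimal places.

-2.6667

B = D + 3I has rows (-1, -1); (-1, -2)
w1 = Bv₀ = ((-1)·1 + (-1)·1; (-1)·1 + (-2)·1) = (-2, -3)
w2 = Bw1 = ((-1)·(-2) + (-1)·(-3); (-1)·(-2) + (-2)·(-3)) = (5, 8)
Ratio: 8/-3 = -2.6667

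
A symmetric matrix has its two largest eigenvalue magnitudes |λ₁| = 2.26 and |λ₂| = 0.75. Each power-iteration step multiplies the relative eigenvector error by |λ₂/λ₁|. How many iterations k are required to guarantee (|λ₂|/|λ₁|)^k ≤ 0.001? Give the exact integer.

|λ₂/λ₁| = 0.75/2.26 = 0.33186
Need k ≥ ln(0.001) / ln(0.33186) = -6.9078 / -1.1030 ≈ 6.262
Smallest integer k satisfying the bound: 7

7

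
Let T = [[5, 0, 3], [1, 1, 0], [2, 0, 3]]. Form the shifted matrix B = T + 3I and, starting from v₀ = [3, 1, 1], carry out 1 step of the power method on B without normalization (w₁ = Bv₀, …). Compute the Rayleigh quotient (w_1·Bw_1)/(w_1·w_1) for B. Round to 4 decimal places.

9.4371

B = T + 3I has rows (8, 0, 3); (1, 4, 0); (2, 0, 6)
w1 = Bv₀ = (8·3 + 0·1 + 3·1; 1·3 + 4·1 + 0·1; 2·3 + 0·1 + 6·1) = (27, 7, 12)
Bw1 = (252, 55, 126)
w1·Bw1 = 8701; w1·w1 = 922; μ ≈ 8701/922 = 9.4371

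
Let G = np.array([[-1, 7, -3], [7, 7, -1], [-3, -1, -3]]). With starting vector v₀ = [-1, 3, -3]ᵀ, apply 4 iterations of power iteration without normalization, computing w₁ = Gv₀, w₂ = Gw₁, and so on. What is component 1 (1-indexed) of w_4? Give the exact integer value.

w1 = Gv₀ = ((-1)·(-1) + 7·3 + (-3)·(-3); 7·(-1) + 7·3 + (-1)·(-3); (-3)·(-1) + (-1)·3 + (-3)·(-3)) = (31, 17, 9)
w2 = Gw1 = ((-1)·31 + 7·17 + (-3)·9; 7·31 + 7·17 + (-1)·9; (-3)·31 + (-1)·17 + (-3)·9) = (61, 327, -137)
w3 = Gw2 = (2639, 2853, -99)
w4 = Gw3 = (17629, 38543, -10473)
The requested component of w4 is 17629.

17629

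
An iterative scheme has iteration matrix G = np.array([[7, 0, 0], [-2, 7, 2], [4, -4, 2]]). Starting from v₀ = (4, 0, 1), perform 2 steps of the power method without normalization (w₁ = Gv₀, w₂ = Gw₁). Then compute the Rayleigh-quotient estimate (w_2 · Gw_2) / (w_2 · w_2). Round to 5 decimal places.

w1 = Gv₀ = (7·4 + 0·0 + 0·1; (-2)·4 + 7·0 + 2·1; 4·4 + (-4)·0 + 2·1) = (28, -6, 18)
w2 = Gw1 = (7·28 + 0·(-6) + 0·18; (-2)·28 + 7·(-6) + 2·18; 4·28 + (-4)·(-6) + 2·18) = (196, -62, 172)
Gw2 = (1372, -482, 1376)
w2·Gw2 = 196·1372 + (-62)·(-482) + 172·1376 = 535468; w2·w2 = 196·196 + (-62)·(-62) + 172·172 = 71844
λ ≈ 535468/71844 = 7.45320

7.45320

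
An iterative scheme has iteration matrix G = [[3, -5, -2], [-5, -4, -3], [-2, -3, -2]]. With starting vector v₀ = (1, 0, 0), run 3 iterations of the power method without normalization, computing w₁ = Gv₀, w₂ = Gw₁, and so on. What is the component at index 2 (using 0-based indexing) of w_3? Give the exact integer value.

-135

w1 = Gv₀ = (3·1 + (-5)·0 + (-2)·0; (-5)·1 + (-4)·0 + (-3)·0; (-2)·1 + (-3)·0 + (-2)·0) = (3, -5, -2)
w2 = Gw1 = (3·3 + (-5)·(-5) + (-2)·(-2); (-5)·3 + (-4)·(-5) + (-3)·(-2); (-2)·3 + (-3)·(-5) + (-2)·(-2)) = (38, 11, 13)
w3 = Gw2 = (33, -273, -135)
The requested component of w3 is -135.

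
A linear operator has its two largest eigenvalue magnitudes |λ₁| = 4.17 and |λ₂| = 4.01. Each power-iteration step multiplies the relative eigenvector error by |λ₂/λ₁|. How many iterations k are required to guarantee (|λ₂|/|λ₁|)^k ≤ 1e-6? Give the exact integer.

|λ₂/λ₁| = 4.01/4.17 = 0.96163
Need k ≥ ln(1e-6) / ln(0.96163) = -13.8155 / -0.0391 ≈ 353.114
Smallest integer k satisfying the bound: 354

354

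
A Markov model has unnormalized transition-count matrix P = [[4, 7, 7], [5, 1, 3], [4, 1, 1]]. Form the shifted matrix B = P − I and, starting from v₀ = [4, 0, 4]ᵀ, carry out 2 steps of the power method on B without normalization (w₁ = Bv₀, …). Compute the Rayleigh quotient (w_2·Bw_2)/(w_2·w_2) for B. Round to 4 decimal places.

B = P − I has rows (3, 7, 7); (5, 0, 3); (4, 1, 0)
w1 = Bv₀ = (3·4 + 7·0 + 7·4; 5·4 + 0·0 + 3·4; 4·4 + 1·0 + 0·4) = (40, 32, 16)
w2 = Bw1 = (3·40 + 7·32 + 7·16; 5·40 + 0·32 + 3·16; 4·40 + 1·32 + 0·16) = (456, 248, 192)
Bw2 = (4448, 2856, 2072)
w2·Bw2 = 3134400; w2·w2 = 306304; μ ≈ 3134400/306304 = 10.2330

μ ≈ 10.2330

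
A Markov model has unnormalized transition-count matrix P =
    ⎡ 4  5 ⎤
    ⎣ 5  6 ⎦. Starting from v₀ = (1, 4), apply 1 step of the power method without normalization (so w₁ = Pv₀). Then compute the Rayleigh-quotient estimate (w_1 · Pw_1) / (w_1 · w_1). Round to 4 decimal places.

λ ≈ 10.0988

w1 = Pv₀ = (4·1 + 5·4; 5·1 + 6·4) = (24, 29)
Pw1 = (241, 294)
w1·Pw1 = 24·241 + 29·294 = 14310; w1·w1 = 24·24 + 29·29 = 1417
λ ≈ 14310/1417 = 10.0988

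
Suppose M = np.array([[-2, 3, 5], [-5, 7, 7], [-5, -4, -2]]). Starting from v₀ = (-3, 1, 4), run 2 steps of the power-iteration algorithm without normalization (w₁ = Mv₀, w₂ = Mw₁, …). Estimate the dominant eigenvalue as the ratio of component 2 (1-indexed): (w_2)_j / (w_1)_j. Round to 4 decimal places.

w1 = Mv₀ = ((-2)·(-3) + 3·1 + 5·4; (-5)·(-3) + 7·1 + 7·4; (-5)·(-3) + (-4)·1 + (-2)·4) = (29, 50, 3)
w2 = Mw1 = ((-2)·29 + 3·50 + 5·3; (-5)·29 + 7·50 + 7·3; (-5)·29 + (-4)·50 + (-2)·3) = (107, 226, -351)
Ratio at component: 226 / 50 = 4.5200

λ ≈ 4.5200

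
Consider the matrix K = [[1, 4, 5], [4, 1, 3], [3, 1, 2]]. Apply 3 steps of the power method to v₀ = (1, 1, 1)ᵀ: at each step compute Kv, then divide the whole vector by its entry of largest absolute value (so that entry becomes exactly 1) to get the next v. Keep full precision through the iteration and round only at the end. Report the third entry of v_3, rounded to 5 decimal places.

Kv0 = (10.000000, 8.000000, 6.000000); divide by 10.000000 → v1 = (1.000000, 0.800000, 0.600000)
Kv1 = (7.200000, 6.600000, 5.000000); divide by 7.200000 → v2 = (1.000000, 0.916667, 0.694444)
Kv2 = (8.138889, 7.000000, 5.305556); divide by 8.138889 → v3 = (1.000000, 0.860068, 0.651877)
Requested entry of v3: 382/586 = 0.65188

0.65188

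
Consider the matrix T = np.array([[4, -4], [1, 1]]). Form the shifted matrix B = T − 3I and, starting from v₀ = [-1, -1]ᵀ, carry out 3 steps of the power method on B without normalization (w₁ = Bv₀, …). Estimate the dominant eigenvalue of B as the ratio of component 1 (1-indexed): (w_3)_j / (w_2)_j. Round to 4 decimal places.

B = T − 3I has rows (1, -4); (1, -2)
w1 = Bv₀ = (1·(-1) + (-4)·(-1); 1·(-1) + (-2)·(-1)) = (3, 1)
w2 = Bw1 = (1·3 + (-4)·1; 1·3 + (-2)·1) = (-1, 1)
w3 = Bw2 = (-5, -3)
Ratio: -5/-1 = 5.0000

5.0000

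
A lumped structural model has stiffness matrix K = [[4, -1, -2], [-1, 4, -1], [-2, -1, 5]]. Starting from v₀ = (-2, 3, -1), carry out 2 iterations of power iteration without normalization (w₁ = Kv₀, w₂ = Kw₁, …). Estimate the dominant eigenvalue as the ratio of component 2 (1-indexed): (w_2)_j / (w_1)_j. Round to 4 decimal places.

λ ≈ 4.8667

w1 = Kv₀ = (-9, 15, -4)
w2 = Kw1 = (-43, 73, -17)
Ratio at component: 73 / 15 = 4.8667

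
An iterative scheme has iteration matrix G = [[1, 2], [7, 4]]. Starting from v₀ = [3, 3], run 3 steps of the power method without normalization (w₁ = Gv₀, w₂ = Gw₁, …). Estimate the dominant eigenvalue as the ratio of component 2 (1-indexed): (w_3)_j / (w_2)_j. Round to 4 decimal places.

6.6923

w1 = Gv₀ = (9, 33)
w2 = Gw1 = (75, 195)
w3 = Gw2 = (465, 1305)
Ratio at component: 1305 / 195 = 6.6923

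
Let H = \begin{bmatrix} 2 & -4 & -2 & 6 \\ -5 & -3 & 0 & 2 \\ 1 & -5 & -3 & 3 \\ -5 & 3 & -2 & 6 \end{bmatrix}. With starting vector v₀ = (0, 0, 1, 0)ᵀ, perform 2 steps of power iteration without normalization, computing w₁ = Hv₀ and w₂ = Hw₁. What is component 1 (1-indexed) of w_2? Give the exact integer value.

-10

w1 = Hv₀ = (2·0 + (-4)·0 + (-2)·1 + 6·0; (-5)·0 + (-3)·0 + 0·1 + 2·0; 1·0 + (-5)·0 + (-3)·1 + 3·0; (-5)·0 + 3·0 + (-2)·1 + 6·0) = (-2, 0, -3, -2)
w2 = Hw1 = (2·(-2) + (-4)·0 + (-2)·(-3) + 6·(-2); (-5)·(-2) + (-3)·0 + 0·(-3) + 2·(-2); 1·(-2) + (-5)·0 + (-3)·(-3) + 3·(-2); (-5)·(-2) + 3·0 + (-2)·(-3) + 6·(-2)) = (-10, 6, 1, 4)
The requested component of w2 is -10.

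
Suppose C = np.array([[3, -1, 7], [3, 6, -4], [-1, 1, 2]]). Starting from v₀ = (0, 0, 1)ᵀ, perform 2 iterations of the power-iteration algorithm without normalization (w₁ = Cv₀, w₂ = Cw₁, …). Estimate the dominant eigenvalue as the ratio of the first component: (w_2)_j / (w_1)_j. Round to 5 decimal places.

w1 = Cv₀ = (3·0 + (-1)·0 + 7·1; 3·0 + 6·0 + (-4)·1; (-1)·0 + 1·0 + 2·1) = (7, -4, 2)
w2 = Cw1 = (3·7 + (-1)·(-4) + 7·2; 3·7 + 6·(-4) + (-4)·2; (-1)·7 + 1·(-4) + 2·2) = (39, -11, -7)
Ratio at component: 39 / 7 = 5.57143

λ ≈ 5.57143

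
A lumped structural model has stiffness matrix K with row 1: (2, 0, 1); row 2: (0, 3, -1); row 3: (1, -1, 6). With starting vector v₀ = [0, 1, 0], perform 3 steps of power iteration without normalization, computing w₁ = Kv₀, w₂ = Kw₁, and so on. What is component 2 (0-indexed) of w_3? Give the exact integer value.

-65

w1 = Kv₀ = (2·0 + 0·1 + 1·0; 0·0 + 3·1 + (-1)·0; 1·0 + (-1)·1 + 6·0) = (0, 3, -1)
w2 = Kw1 = (2·0 + 0·3 + 1·(-1); 0·0 + 3·3 + (-1)·(-1); 1·0 + (-1)·3 + 6·(-1)) = (-1, 10, -9)
w3 = Kw2 = (-11, 39, -65)
The requested component of w3 is -65.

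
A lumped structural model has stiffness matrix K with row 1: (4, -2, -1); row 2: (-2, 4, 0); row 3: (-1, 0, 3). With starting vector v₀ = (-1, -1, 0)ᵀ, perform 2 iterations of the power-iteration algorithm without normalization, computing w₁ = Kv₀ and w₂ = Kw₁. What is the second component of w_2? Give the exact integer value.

-4

w1 = Kv₀ = (-2, -2, 1)
w2 = Kw1 = (-5, -4, 5)
The requested component of w2 is -4.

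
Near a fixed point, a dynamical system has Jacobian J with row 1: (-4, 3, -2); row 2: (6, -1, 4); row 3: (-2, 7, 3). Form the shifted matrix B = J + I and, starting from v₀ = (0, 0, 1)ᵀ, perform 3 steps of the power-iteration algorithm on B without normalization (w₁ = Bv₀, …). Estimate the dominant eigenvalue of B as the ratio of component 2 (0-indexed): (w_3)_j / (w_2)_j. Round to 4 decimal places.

μ ≈ 4.1667

B = J + I has rows (-3, 3, -2); (6, 0, 4); (-2, 7, 4)
w1 = Bv₀ = (-2, 4, 4)
w2 = Bw1 = (10, 4, 48)
w3 = Bw2 = (-114, 252, 200)
Ratio: 200/48 = 4.1667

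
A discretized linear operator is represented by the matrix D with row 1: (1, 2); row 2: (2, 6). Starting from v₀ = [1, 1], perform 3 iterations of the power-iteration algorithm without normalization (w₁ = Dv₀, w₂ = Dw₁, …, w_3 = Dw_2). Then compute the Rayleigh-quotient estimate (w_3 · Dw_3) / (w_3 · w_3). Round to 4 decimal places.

λ ≈ 6.7016

w1 = Dv₀ = (1·1 + 2·1; 2·1 + 6·1) = (3, 8)
w2 = Dw1 = (1·3 + 2·8; 2·3 + 6·8) = (19, 54)
w3 = Dw2 = (127, 362)
Dw3 = (851, 2426)
w3·Dw3 = 127·851 + 362·2426 = 986289; w3·w3 = 127·127 + 362·362 = 147173
λ ≈ 986289/147173 = 6.7016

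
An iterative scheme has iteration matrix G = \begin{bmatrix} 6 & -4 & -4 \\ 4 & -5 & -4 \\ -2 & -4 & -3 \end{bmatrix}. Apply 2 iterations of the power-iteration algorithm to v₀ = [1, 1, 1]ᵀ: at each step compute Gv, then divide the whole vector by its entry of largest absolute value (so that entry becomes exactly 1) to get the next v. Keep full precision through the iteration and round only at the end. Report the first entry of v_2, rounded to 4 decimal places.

0.8302

Gv0 = (-2.00000, -5.00000, -9.00000); divide by -9.00000 → v1 = (0.22222, 0.55556, 1.00000)
Gv1 = (-4.88889, -5.88889, -5.66667); divide by -5.88889 → v2 = (0.83019, 1.00000, 0.96226)
Requested entry of v2: 44/53 = 0.8302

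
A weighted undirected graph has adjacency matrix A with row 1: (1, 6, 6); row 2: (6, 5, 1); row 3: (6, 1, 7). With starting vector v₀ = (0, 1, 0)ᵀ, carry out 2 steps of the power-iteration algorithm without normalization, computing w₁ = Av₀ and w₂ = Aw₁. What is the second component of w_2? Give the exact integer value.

w1 = Av₀ = (1·0 + 6·1 + 6·0; 6·0 + 5·1 + 1·0; 6·0 + 1·1 + 7·0) = (6, 5, 1)
w2 = Aw1 = (1·6 + 6·5 + 6·1; 6·6 + 5·5 + 1·1; 6·6 + 1·5 + 7·1) = (42, 62, 48)
The requested component of w2 is 62.

62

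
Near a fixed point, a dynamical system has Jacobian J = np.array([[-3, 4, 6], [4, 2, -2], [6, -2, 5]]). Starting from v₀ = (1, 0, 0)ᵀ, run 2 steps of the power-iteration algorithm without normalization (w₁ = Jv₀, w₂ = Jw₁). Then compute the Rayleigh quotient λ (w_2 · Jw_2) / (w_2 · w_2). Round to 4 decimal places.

w1 = Jv₀ = (-3, 4, 6)
w2 = Jw1 = (61, -16, 4)
Jw2 = (-223, 204, 418)
w2·Jw2 = 61·(-223) + (-16)·204 + 4·418 = -15195; w2·w2 = 61·61 + (-16)·(-16) + 4·4 = 3993
λ ≈ -15195/3993 = -3.8054

-3.8054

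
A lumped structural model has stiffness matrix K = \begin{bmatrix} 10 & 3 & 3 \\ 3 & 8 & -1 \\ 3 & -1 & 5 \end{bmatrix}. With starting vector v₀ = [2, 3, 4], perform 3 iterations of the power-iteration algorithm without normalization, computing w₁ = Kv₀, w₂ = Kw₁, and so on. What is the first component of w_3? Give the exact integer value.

7130

w1 = Kv₀ = (10·2 + 3·3 + 3·4; 3·2 + 8·3 + (-1)·4; 3·2 + (-1)·3 + 5·4) = (41, 26, 23)
w2 = Kw1 = (10·41 + 3·26 + 3·23; 3·41 + 8·26 + (-1)·23; 3·41 + (-1)·26 + 5·23) = (557, 308, 212)
w3 = Kw2 = (7130, 3923, 2423)
The requested component of w3 is 7130.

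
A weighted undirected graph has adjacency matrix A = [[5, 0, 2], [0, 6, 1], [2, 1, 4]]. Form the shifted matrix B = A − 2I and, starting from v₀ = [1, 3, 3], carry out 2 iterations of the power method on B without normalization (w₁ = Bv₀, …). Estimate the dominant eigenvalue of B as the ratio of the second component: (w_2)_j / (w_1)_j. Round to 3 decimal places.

4.733

B = A − 2I has rows (3, 0, 2); (0, 4, 1); (2, 1, 2)
w1 = Bv₀ = (9, 15, 11)
w2 = Bw1 = (49, 71, 55)
Ratio: 71/15 = 4.733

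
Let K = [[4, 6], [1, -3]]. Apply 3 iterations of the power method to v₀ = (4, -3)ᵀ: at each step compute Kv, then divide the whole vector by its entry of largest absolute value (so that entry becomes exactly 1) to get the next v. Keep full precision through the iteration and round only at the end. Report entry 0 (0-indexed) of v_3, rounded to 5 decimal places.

Kv0 = (-2.000000, 13.000000); divide by 13.000000 → v1 = (-0.153846, 1.000000)
Kv1 = (5.384615, -3.153846); divide by 5.384615 → v2 = (1.000000, -0.585714)
Kv2 = (0.485714, 2.757143); divide by 2.757143 → v3 = (0.176166, 1.000000)
Requested entry of v3: 34/193 = 0.17617

0.17617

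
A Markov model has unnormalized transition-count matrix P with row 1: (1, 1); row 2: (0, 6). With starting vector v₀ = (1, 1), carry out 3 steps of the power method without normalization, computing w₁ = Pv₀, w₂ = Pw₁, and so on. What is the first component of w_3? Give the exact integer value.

44

w1 = Pv₀ = (2, 6)
w2 = Pw1 = (8, 36)
w3 = Pw2 = (44, 216)
The requested component of w3 is 44.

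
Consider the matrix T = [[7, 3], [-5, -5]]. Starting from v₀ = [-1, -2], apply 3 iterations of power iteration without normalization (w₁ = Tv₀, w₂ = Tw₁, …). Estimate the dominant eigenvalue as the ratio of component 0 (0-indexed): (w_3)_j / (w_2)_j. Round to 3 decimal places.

7.652

w1 = Tv₀ = (-13, 15)
w2 = Tw1 = (-46, -10)
w3 = Tw2 = (-352, 280)
Ratio at component: -352 / -46 = 7.652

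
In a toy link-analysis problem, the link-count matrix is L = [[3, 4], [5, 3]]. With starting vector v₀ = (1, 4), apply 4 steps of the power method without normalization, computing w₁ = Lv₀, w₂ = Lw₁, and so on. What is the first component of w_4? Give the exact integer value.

7129

w1 = Lv₀ = (3·1 + 4·4; 5·1 + 3·4) = (19, 17)
w2 = Lw1 = (3·19 + 4·17; 5·19 + 3·17) = (125, 146)
w3 = Lw2 = (959, 1063)
w4 = Lw3 = (7129, 7984)
The requested component of w4 is 7129.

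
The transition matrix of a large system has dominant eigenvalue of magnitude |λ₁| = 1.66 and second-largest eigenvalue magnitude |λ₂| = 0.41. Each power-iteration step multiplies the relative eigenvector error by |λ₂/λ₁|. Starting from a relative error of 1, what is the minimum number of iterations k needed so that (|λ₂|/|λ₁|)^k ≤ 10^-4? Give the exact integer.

7

|λ₂/λ₁| = 0.41/1.66 = 0.24699
Need k ≥ ln(10^-4) / ln(0.24699) = -9.2103 / -1.3984 ≈ 6.586
Smallest integer k satisfying the bound: 7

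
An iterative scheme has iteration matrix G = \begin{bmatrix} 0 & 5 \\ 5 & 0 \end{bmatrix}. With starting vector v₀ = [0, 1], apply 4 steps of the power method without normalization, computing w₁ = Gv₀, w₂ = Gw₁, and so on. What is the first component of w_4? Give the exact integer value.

0

w1 = Gv₀ = (5, 0)
w2 = Gw1 = (0, 25)
w3 = Gw2 = (125, 0)
w4 = Gw3 = (0, 625)
The requested component of w4 is 0.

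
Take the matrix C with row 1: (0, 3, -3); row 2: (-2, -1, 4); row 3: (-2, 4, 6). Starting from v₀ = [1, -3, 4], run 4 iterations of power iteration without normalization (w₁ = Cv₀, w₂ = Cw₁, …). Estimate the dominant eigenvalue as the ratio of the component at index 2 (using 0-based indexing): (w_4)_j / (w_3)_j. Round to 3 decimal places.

w1 = Cv₀ = (0·1 + 3·(-3) + (-3)·4; (-2)·1 + (-1)·(-3) + 4·4; (-2)·1 + 4·(-3) + 6·4) = (-21, 17, 10)
w2 = Cw1 = (0·(-21) + 3·17 + (-3)·10; (-2)·(-21) + (-1)·17 + 4·10; (-2)·(-21) + 4·17 + 6·10) = (21, 65, 170)
w3 = Cw2 = (-315, 573, 1238)
w4 = Cw3 = (-1995, 5009, 10350)
Ratio at component: 10350 / 1238 = 8.360

8.360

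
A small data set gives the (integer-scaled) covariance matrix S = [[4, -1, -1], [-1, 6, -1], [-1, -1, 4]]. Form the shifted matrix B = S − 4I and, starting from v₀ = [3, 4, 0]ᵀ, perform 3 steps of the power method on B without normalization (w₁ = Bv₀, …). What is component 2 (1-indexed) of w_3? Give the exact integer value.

41

B = S − 4I has rows (0, -1, -1); (-1, 2, -1); (-1, -1, 0)
w1 = Bv₀ = (0·3 + (-1)·4 + (-1)·0; (-1)·3 + 2·4 + (-1)·0; (-1)·3 + (-1)·4 + 0·0) = (-4, 5, -7)
w2 = Bw1 = (0·(-4) + (-1)·5 + (-1)·(-7); (-1)·(-4) + 2·5 + (-1)·(-7); (-1)·(-4) + (-1)·5 + 0·(-7)) = (2, 21, -1)
w3 = Bw2 = (-20, 41, -23)
Requested component of w3: 41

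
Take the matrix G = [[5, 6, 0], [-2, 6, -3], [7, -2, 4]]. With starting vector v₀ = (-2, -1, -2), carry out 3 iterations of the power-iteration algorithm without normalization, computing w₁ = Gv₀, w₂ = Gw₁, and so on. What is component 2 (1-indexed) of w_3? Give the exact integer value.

1408

w1 = Gv₀ = (-16, 4, -20)
w2 = Gw1 = (-56, 116, -200)
w3 = Gw2 = (416, 1408, -1424)
The requested component of w3 is 1408.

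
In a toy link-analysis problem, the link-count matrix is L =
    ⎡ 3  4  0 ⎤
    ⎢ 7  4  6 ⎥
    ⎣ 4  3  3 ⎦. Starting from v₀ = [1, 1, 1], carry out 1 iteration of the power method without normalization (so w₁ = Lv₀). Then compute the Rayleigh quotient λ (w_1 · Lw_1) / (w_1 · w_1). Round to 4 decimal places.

10.7808

w1 = Lv₀ = (7, 17, 10)
Lw1 = (89, 177, 109)
w1·Lw1 = 7·89 + 17·177 + 10·109 = 4722; w1·w1 = 7·7 + 17·17 + 10·10 = 438
λ ≈ 4722/438 = 10.7808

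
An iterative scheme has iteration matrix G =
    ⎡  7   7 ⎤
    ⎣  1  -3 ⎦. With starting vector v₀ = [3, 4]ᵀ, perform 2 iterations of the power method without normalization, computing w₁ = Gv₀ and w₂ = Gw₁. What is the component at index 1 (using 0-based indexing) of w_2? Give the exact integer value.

76

w1 = Gv₀ = (7·3 + 7·4; 1·3 + (-3)·4) = (49, -9)
w2 = Gw1 = (7·49 + 7·(-9); 1·49 + (-3)·(-9)) = (280, 76)
The requested component of w2 is 76.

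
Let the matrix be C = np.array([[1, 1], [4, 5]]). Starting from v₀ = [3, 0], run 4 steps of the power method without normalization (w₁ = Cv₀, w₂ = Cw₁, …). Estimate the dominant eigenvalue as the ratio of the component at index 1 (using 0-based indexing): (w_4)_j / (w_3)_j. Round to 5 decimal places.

w1 = Cv₀ = (1·3 + 1·0; 4·3 + 5·0) = (3, 12)
w2 = Cw1 = (1·3 + 1·12; 4·3 + 5·12) = (15, 72)
w3 = Cw2 = (87, 420)
w4 = Cw3 = (507, 2448)
Ratio at component: 2448 / 420 = 5.82857

λ ≈ 5.82857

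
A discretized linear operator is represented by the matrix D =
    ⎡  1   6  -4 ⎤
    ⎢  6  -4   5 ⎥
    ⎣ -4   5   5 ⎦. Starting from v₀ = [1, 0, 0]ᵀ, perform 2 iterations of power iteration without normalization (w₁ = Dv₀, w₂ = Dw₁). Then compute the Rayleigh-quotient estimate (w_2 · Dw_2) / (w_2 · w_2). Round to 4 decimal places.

-7.4094

w1 = Dv₀ = (1·1 + 6·0 + (-4)·0; 6·1 + (-4)·0 + 5·0; (-4)·1 + 5·0 + 5·0) = (1, 6, -4)
w2 = Dw1 = (1·1 + 6·6 + (-4)·(-4); 6·1 + (-4)·6 + 5·(-4); (-4)·1 + 5·6 + 5·(-4)) = (53, -38, 6)
Dw2 = (-199, 500, -372)
w2·Dw2 = 53·(-199) + (-38)·500 + 6·(-372) = -31779; w2·w2 = 53·53 + (-38)·(-38) + 6·6 = 4289
λ ≈ -31779/4289 = -7.4094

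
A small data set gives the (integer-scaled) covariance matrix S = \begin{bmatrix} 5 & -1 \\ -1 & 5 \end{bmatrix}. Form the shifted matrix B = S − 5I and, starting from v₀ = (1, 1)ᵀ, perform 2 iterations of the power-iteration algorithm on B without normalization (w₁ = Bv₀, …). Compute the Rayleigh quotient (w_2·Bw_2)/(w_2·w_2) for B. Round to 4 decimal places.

B = S − 5I has rows (0, -1); (-1, 0)
w1 = Bv₀ = (0·1 + (-1)·1; (-1)·1 + 0·1) = (-1, -1)
w2 = Bw1 = (0·(-1) + (-1)·(-1); (-1)·(-1) + 0·(-1)) = (1, 1)
Bw2 = (-1, -1)
w2·Bw2 = -2; w2·w2 = 2; μ ≈ -2/2 = -1.0000

-1.0000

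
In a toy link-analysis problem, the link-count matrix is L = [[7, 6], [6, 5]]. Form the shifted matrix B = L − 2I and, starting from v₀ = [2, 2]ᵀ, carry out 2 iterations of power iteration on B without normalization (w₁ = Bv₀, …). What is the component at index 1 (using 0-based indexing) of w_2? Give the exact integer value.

186

B = L − 2I has rows (5, 6); (6, 3)
w1 = Bv₀ = (5·2 + 6·2; 6·2 + 3·2) = (22, 18)
w2 = Bw1 = (5·22 + 6·18; 6·22 + 3·18) = (218, 186)
Requested component of w2: 186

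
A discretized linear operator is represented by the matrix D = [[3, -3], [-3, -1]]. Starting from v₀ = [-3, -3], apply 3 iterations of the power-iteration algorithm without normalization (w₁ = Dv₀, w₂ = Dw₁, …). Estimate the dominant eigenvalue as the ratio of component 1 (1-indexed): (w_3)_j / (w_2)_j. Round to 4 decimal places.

w1 = Dv₀ = (0, 12)
w2 = Dw1 = (-36, -12)
w3 = Dw2 = (-72, 120)
Ratio at component: -72 / -36 = 2.0000

2.0000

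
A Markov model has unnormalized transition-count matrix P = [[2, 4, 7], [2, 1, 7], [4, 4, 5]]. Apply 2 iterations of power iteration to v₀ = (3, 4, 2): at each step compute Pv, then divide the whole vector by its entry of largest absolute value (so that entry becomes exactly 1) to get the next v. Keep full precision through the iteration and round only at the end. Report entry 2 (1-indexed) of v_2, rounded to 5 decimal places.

Pv0 = (36.000000, 24.000000, 38.000000); divide by 38.000000 → v1 = (0.947368, 0.631579, 1.000000)
Pv1 = (11.421053, 9.526316, 11.315789); divide by 11.421053 → v2 = (1.000000, 0.834101, 0.990783)
Requested entry of v2: 362/434 = 0.83410

0.83410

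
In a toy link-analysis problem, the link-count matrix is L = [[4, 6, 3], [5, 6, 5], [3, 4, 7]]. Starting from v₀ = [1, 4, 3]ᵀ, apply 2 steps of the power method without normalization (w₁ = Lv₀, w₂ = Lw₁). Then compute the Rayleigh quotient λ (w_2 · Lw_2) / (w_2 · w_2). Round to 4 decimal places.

w1 = Lv₀ = (4·1 + 6·4 + 3·3; 5·1 + 6·4 + 5·3; 3·1 + 4·4 + 7·3) = (37, 44, 40)
w2 = Lw1 = (4·37 + 6·44 + 3·40; 5·37 + 6·44 + 5·40; 3·37 + 4·44 + 7·40) = (532, 649, 567)
Lw2 = (7723, 9389, 8161)
w2·Lw2 = 532·7723 + 649·9389 + 567·8161 = 14829384; w2·w2 = 532·532 + 649·649 + 567·567 = 1025714
λ ≈ 14829384/1025714 = 14.4576

14.4576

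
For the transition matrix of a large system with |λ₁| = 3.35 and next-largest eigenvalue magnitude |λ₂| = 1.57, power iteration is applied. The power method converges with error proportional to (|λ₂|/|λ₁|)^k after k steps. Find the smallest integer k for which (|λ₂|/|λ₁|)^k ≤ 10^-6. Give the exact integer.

|λ₂/λ₁| = 1.57/3.35 = 0.46866
Need k ≥ ln(10^-6) / ln(0.46866) = -13.8155 / -0.7579 ≈ 18.229
Smallest integer k satisfying the bound: 19

19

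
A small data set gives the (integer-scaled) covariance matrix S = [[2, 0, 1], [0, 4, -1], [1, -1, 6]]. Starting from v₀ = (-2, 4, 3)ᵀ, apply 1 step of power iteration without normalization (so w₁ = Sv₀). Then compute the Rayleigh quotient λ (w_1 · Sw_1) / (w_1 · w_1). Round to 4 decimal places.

3.8408

w1 = Sv₀ = (2·(-2) + 0·4 + 1·3; 0·(-2) + 4·4 + (-1)·3; 1·(-2) + (-1)·4 + 6·3) = (-1, 13, 12)
Sw1 = (10, 40, 58)
w1·Sw1 = (-1)·10 + 13·40 + 12·58 = 1206; w1·w1 = (-1)·(-1) + 13·13 + 12·12 = 314
λ ≈ 1206/314 = 3.8408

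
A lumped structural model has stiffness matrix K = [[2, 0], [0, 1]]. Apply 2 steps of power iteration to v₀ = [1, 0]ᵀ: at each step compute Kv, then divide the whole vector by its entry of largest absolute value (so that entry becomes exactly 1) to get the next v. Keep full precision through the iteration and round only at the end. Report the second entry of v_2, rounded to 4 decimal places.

0.0000

Kv0 = (2.00000, 0.00000); divide by 2.00000 → v1 = (1.00000, 0.00000)
Kv1 = (2.00000, 0.00000); divide by 2.00000 → v2 = (1.00000, 0.00000)
Requested entry of v2: 0/4 = 0.0000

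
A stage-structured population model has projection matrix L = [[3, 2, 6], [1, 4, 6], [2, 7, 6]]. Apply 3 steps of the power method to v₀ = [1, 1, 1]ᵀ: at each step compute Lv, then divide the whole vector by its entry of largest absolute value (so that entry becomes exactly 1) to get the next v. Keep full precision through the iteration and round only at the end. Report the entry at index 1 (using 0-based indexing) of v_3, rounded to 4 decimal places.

Lv0 = (11.00000, 11.00000, 15.00000); divide by 15.00000 → v1 = (0.73333, 0.73333, 1.00000)
Lv1 = (9.66667, 9.66667, 12.60000); divide by 12.60000 → v2 = (0.76720, 0.76720, 1.00000)
Lv2 = (9.83598, 9.83598, 12.90476); divide by 12.90476 → v3 = (0.76220, 0.76220, 1.00000)
Requested entry of v3: 1859/2439 = 0.7622

0.7622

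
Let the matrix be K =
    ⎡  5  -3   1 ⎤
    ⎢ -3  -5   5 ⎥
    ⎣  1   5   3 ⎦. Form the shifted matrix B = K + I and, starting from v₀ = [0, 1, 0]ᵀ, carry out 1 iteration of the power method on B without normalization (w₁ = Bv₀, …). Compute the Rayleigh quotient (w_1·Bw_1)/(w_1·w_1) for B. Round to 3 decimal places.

μ ≈ -4.240

B = K + I has rows (6, -3, 1); (-3, -4, 5); (1, 5, 4)
w1 = Bv₀ = (-3, -4, 5)
Bw1 = (-1, 50, -3)
w1·Bw1 = -212; w1·w1 = 50; μ ≈ -212/50 = -4.240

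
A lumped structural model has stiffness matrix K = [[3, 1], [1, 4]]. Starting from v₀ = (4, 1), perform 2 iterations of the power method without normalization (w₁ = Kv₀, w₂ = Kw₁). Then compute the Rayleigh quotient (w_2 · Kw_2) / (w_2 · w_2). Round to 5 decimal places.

4.47733

w1 = Kv₀ = (3·4 + 1·1; 1·4 + 4·1) = (13, 8)
w2 = Kw1 = (3·13 + 1·8; 1·13 + 4·8) = (47, 45)
Kw2 = (186, 227)
w2·Kw2 = 47·186 + 45·227 = 18957; w2·w2 = 47·47 + 45·45 = 4234
λ ≈ 18957/4234 = 4.47733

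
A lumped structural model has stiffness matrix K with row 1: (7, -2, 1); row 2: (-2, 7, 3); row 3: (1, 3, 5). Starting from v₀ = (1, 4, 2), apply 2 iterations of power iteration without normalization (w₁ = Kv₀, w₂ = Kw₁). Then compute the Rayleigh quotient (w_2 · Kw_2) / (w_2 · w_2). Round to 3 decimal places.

9.335

w1 = Kv₀ = (7·1 + (-2)·4 + 1·2; (-2)·1 + 7·4 + 3·2; 1·1 + 3·4 + 5·2) = (1, 32, 23)
w2 = Kw1 = (7·1 + (-2)·32 + 1·23; (-2)·1 + 7·32 + 3·23; 1·1 + 3·32 + 5·23) = (-34, 291, 212)
Kw2 = (-608, 2741, 1899)
w2·Kw2 = (-34)·(-608) + 291·2741 + 212·1899 = 1220891; w2·w2 = (-34)·(-34) + 291·291 + 212·212 = 130781
λ ≈ 1220891/130781 = 9.335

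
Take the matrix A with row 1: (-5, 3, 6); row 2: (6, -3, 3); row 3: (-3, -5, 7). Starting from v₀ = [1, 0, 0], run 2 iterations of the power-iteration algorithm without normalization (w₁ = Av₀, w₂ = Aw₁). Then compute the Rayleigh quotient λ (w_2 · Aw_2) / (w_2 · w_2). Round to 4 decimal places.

w1 = Av₀ = (-5, 6, -3)
w2 = Aw1 = (25, -57, -36)
Aw2 = (-512, 213, -42)
w2·Aw2 = 25·(-512) + (-57)·213 + (-36)·(-42) = -23429; w2·w2 = 25·25 + (-57)·(-57) + (-36)·(-36) = 5170
λ ≈ -23429/5170 = -4.5317

-4.5317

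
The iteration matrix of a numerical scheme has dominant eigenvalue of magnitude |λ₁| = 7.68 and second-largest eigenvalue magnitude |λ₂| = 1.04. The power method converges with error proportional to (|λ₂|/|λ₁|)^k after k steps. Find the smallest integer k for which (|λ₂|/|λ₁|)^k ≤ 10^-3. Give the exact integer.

|λ₂/λ₁| = 1.04/7.68 = 0.13542
Need k ≥ ln(10^-3) / ln(0.13542) = -6.9078 / -1.9994 ≈ 3.455
Smallest integer k satisfying the bound: 4

4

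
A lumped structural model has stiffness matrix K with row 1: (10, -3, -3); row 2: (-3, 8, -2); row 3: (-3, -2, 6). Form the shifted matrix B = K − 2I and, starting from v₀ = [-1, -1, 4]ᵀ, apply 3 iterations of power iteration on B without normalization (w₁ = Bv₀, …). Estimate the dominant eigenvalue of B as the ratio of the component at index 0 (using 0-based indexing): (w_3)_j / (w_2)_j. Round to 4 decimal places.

μ ≈ 9.8072

B = K − 2I has rows (8, -3, -3); (-3, 6, -2); (-3, -2, 4)
w1 = Bv₀ = (8·(-1) + (-3)·(-1) + (-3)·4; (-3)·(-1) + 6·(-1) + (-2)·4; (-3)·(-1) + (-2)·(-1) + 4·4) = (-17, -11, 21)
w2 = Bw1 = (8·(-17) + (-3)·(-11) + (-3)·21; (-3)·(-17) + 6·(-11) + (-2)·21; (-3)·(-17) + (-2)·(-11) + 4·21) = (-166, -57, 157)
w3 = Bw2 = (-1628, -158, 1240)
Ratio: -1628/-166 = 9.8072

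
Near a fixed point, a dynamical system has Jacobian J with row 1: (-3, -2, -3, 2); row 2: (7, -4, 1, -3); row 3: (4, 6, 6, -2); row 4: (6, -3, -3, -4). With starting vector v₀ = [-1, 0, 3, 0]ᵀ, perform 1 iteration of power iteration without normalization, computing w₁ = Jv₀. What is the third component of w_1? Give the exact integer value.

14

w1 = Jv₀ = ((-3)·(-1) + (-2)·0 + (-3)·3 + 2·0; 7·(-1) + (-4)·0 + 1·3 + (-3)·0; 4·(-1) + 6·0 + 6·3 + (-2)·0; 6·(-1) + (-3)·0 + (-3)·3 + (-4)·0) = (-6, -4, 14, -15)
The requested component of w1 is 14.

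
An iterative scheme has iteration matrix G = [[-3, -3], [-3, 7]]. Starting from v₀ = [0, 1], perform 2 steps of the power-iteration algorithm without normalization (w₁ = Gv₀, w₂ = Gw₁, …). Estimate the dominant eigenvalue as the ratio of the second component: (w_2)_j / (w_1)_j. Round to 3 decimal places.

w1 = Gv₀ = ((-3)·0 + (-3)·1; (-3)·0 + 7·1) = (-3, 7)
w2 = Gw1 = ((-3)·(-3) + (-3)·7; (-3)·(-3) + 7·7) = (-12, 58)
Ratio at component: 58 / 7 = 8.286

8.286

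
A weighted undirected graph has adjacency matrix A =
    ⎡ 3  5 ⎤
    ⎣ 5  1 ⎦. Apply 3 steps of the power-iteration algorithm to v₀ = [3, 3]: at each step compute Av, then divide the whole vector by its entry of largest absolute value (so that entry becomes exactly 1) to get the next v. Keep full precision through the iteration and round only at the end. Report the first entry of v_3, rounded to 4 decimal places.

1.0000

Av0 = (24.00000, 18.00000); divide by 24.00000 → v1 = (1.00000, 0.75000)
Av1 = (6.75000, 5.75000); divide by 6.75000 → v2 = (1.00000, 0.85185)
Av2 = (7.25926, 5.85185); divide by 7.25926 → v3 = (1.00000, 0.80612)
Requested entry of v3: 1176/1176 = 1.0000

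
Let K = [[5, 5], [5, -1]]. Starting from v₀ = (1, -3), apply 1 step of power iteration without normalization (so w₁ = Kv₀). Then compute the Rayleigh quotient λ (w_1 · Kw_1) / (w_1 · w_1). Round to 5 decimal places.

w1 = Kv₀ = (-10, 8)
Kw1 = (-10, -58)
w1·Kw1 = (-10)·(-10) + 8·(-58) = -364; w1·w1 = (-10)·(-10) + 8·8 = 164
λ ≈ -364/164 = -2.21951

λ ≈ -2.21951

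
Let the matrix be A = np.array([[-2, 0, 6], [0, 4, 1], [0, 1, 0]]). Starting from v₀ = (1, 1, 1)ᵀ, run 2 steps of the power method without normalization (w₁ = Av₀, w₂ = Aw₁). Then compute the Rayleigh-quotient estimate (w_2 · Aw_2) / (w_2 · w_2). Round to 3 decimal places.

λ ≈ 4.055

w1 = Av₀ = (4, 5, 1)
w2 = Aw1 = (-2, 21, 5)
Aw2 = (34, 89, 21)
w2·Aw2 = (-2)·34 + 21·89 + 5·21 = 1906; w2·w2 = (-2)·(-2) + 21·21 + 5·5 = 470
λ ≈ 1906/470 = 4.055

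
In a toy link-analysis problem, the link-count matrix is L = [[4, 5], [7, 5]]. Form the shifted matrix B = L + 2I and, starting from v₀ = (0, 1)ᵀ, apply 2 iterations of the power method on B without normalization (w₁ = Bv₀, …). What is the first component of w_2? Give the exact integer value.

B = L + 2I has rows (6, 5); (7, 7)
w1 = Bv₀ = (5, 7)
w2 = Bw1 = (65, 84)
Requested component of w2: 65

65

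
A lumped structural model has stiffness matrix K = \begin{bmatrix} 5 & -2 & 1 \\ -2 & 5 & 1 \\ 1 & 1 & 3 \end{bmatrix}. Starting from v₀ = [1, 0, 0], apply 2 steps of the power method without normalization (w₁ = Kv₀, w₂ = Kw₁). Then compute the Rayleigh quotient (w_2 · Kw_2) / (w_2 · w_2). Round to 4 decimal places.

λ ≈ 6.8042

w1 = Kv₀ = (5·1 + (-2)·0 + 1·0; (-2)·1 + 5·0 + 1·0; 1·1 + 1·0 + 3·0) = (5, -2, 1)
w2 = Kw1 = (5·5 + (-2)·(-2) + 1·1; (-2)·5 + 5·(-2) + 1·1; 1·5 + 1·(-2) + 3·1) = (30, -19, 6)
Kw2 = (194, -149, 29)
w2·Kw2 = 30·194 + (-19)·(-149) + 6·29 = 8825; w2·w2 = 30·30 + (-19)·(-19) + 6·6 = 1297
λ ≈ 8825/1297 = 6.8042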